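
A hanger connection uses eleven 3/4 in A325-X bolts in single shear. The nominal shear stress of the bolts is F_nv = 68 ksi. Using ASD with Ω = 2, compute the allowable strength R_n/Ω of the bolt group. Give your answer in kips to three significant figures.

165 kips

A_b = π × 0.75² / 4 = 0.4418 in².
R_n = F_nv · A_b · n · n_s = 68 × 0.4418 × 11 × 1 = 330.5 kips.
Allowable strength R_n/Ω = 330.5 / 2 = 165 kips.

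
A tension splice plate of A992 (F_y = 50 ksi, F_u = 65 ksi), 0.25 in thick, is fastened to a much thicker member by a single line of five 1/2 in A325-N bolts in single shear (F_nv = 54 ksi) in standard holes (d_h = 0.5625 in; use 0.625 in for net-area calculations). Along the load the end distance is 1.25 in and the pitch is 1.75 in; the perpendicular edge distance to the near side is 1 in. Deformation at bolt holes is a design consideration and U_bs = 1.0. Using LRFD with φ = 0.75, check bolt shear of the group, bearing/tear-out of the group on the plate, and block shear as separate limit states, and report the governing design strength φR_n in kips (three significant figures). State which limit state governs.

Bolt shear: A_b = π·0.5²/4 = 0.1963 in²; R_n = 54 × 0.1963 × 5 × 1 = 53.01 kips → 0.75 × 53.01 = 39.8 kips.
Bearing: edge l_c = 0.9688, r_n = 18.89 kips; interior l_c = 1.188, r_n = 19.5 kips; R_n = 18.89 + 4·19.5 = 96.89 kips → 72.7 kips.
Block shear: A_gv = 2.062, A_nv = 1.359, A_nt = 0.1719 in²; R_n = min(0.6F_uA_nv, 0.6F_yA_gv) + U_bs·F_u·A_nt = 64.19 kips → 48.1 kips.
Bolt shear governs: 39.8 kips.

39.8 kips (bolt shear governs)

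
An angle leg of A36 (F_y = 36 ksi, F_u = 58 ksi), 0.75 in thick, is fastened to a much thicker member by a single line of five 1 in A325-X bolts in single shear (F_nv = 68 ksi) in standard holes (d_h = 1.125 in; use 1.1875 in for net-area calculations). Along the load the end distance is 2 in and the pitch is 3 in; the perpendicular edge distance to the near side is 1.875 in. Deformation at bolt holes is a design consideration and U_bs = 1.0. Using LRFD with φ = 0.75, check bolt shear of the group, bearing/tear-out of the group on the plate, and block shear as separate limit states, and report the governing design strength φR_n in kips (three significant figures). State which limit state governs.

200 kips (bolt shear governs)

Bolt shear: A_b = π·1²/4 = 0.7854 in²; R_n = 68 × 0.7854 × 5 × 1 = 267 kips → 0.75 × 267 = 200 kips.
Bearing: edge l_c = 1.438, r_n = 75.04 kips; interior l_c = 1.875, r_n = 97.88 kips; R_n = 75.04 + 4·97.88 = 466.5 kips → 350 kips.
Block shear: A_gv = 10.5, A_nv = 6.492, A_nt = 0.9609 in²; R_n = min(0.6F_uA_nv, 0.6F_yA_gv) + U_bs·F_u·A_nt = 281.7 kips → 211 kips.
Bolt shear governs: 200 kips.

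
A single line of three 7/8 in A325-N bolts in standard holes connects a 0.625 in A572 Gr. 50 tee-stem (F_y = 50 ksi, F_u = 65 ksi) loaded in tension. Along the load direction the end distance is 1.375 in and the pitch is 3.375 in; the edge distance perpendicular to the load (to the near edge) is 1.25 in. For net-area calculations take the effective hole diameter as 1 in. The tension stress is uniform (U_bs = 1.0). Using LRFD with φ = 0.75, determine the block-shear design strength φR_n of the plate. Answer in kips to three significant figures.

Shear plane L_v = 1.375 + 2·3.375 = 8.125 in; A_gv = 8.125 × 0.625 = 5.078 in².
A_nv = (8.125 − 2.5·1) × 0.625 = 3.516 in².
A_nt = (1.25 − 0.5·1) × 0.625 = 0.4688 in².
0.6 F_u A_nv = 137.1 kips; 0.6 F_y A_gv = 152.3 kips → shear rupture governs the shear term.
R_n = 137.1 + 1.0 × 65 × 0.4688 = 167.6 kips.
Design strength φR_n = 0.75 × 167.6 = 126 kips.

126 kips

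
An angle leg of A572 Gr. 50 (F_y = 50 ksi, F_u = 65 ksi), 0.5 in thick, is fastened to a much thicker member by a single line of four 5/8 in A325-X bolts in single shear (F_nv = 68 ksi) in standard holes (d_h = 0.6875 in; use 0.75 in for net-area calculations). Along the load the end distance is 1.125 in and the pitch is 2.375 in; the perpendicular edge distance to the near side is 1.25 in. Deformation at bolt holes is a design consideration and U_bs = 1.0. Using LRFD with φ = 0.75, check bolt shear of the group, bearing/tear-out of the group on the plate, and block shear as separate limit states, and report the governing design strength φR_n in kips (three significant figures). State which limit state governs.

Bolt shear: A_b = π·0.625²/4 = 0.3068 in²; R_n = 68 × 0.3068 × 4 × 1 = 83.45 kips → 0.75 × 83.45 = 62.6 kips.
Bearing: edge l_c = 0.7812, r_n = 30.47 kips; interior l_c = 1.688, r_n = 48.75 kips; R_n = 30.47 + 3·48.75 = 176.7 kips → 133 kips.
Block shear: A_gv = 4.125, A_nv = 2.812, A_nt = 0.4375 in²; R_n = min(0.6F_uA_nv, 0.6F_yA_gv) + U_bs·F_u·A_nt = 138.1 kips → 104 kips.
Bolt shear governs: 62.6 kips.

62.6 kips (bolt shear governs)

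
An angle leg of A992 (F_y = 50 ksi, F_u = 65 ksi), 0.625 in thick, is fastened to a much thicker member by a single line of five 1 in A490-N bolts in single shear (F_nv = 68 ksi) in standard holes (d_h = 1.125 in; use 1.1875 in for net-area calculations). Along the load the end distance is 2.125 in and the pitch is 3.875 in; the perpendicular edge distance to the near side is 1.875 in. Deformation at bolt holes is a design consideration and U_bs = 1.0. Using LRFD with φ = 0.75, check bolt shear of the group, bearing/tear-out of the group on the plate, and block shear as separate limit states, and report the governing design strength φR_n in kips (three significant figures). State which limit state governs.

Bolt shear: A_b = π·1²/4 = 0.7854 in²; R_n = 68 × 0.7854 × 5 × 1 = 267 kips → 0.75 × 267 = 200 kips.
Bearing: edge l_c = 1.562, r_n = 76.17 kips; interior l_c = 2.75, r_n = 97.5 kips; R_n = 76.17 + 4·97.5 = 466.2 kips → 350 kips.
Block shear: A_gv = 11.02, A_nv = 7.676, A_nt = 0.8008 in²; R_n = min(0.6F_uA_nv, 0.6F_yA_gv) + U_bs·F_u·A_nt = 351.4 kips → 264 kips.
Bolt shear governs: 200 kips.

200 kips (bolt shear governs)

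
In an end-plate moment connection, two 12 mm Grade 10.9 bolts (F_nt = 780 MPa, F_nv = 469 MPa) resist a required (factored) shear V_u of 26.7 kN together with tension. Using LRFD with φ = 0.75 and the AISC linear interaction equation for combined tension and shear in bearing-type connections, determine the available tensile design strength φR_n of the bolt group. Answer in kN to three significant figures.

128 kN

A_b = π·12²/4 = 113.1 mm²; f_rv = 26.7 × 1000 / (2 × 113.1) = 118 MPa.
F'_nt = 1.3 F_nt − (F_nt / φF_nv) f_rv = 1.3·780 − (780/(0.75·469))·118 = 752.2 MPa, capped at F_nt → F'_nt = 752.2 MPa.
R_n = F'_nt · A_b · n = 752.2 × 113.1 × 2 / 1000 = 170.2 kN.
Design strength φR_n = 0.75 × 170.2 = 128 kN.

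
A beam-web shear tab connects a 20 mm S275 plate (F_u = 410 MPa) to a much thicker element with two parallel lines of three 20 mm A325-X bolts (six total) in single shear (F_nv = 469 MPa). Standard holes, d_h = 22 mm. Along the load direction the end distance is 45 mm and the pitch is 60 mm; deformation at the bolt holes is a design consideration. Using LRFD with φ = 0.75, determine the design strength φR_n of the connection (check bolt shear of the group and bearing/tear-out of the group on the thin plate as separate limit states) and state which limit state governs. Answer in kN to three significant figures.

663 kN (bolt shear governs)

Bolt shear: A_b = π·20²/4 = 314.2 mm²; R_n = 469 × 314.2 × 6 × 1 / 1000 = 884 kN → 0.75 × 884 = 663 kN.
Bearing (1.2 l_c t F_u ≤ 2.4 d t F_u): upper limit = 2.4·20·20·410 / 1000 = 393.6 kN.
  Edge l_c = 45 − 22/2 = 34 → r_n = 334.6 kN; interior l_c = 60 − 22 = 38 → r_n = 373.9 kN.
  R_n,bearing = 2·334.6 + 4·373.9 = 2165 kN → 0.75 × 2165 = 1620 kN.
Bolt shear governs: 663 kN.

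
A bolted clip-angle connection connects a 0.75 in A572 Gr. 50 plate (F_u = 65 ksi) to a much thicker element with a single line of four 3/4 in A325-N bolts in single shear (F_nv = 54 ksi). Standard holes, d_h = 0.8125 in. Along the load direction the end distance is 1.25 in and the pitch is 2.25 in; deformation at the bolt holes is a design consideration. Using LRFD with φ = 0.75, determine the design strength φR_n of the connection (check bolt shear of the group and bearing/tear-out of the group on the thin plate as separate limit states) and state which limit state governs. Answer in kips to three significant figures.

71.6 kips (bolt shear governs)

Bolt shear: A_b = π·0.75²/4 = 0.4418 in²; R_n = 54 × 0.4418 × 4 × 1 = 95.43 kips → 0.75 × 95.43 = 71.6 kips.
Bearing (1.2 l_c t F_u ≤ 2.4 d t F_u): upper limit = 2.4·0.75·0.75·65 = 87.75 kips.
  Edge l_c = 1.25 − 0.8125/2 = 0.8438 → r_n = 49.36 kips; interior l_c = 2.25 − 0.8125 = 1.438 → r_n = 84.09 kips.
  R_n,bearing = 1·49.36 + 3·84.09 = 301.6 kips → 0.75 × 301.6 = 226 kips.
Bolt shear governs: 71.6 kips.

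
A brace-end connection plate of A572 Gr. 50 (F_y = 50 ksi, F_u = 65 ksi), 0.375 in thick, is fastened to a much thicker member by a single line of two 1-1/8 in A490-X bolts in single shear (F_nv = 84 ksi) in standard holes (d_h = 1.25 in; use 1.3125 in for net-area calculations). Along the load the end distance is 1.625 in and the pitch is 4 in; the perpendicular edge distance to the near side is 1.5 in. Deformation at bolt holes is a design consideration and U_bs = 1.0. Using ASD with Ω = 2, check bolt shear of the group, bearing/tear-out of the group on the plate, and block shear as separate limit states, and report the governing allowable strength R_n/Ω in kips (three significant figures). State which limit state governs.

Bolt shear: A_b = π·1.125²/4 = 0.994 in²; R_n = 84 × 0.994 × 2 × 1 = 167 kips → 167 / 2 = 83.5 kips.
Bearing: edge l_c = 1, r_n = 29.25 kips; interior l_c = 2.75, r_n = 65.81 kips; R_n = 29.25 + 1·65.81 = 95.06 kips → 47.5 kips.
Block shear: A_gv = 2.109, A_nv = 1.371, A_nt = 0.3164 in²; R_n = min(0.6F_uA_nv, 0.6F_yA_gv) + U_bs·F_u·A_nt = 74.04 kips → 37 kips.
Block shear governs: 37 kips.

37 kips (block shear governs)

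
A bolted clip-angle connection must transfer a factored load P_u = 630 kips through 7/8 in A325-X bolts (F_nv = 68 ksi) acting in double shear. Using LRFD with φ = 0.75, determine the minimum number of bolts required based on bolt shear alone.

A_b = π·0.875²/4 = 0.6013 in².
Per-bolt design strength φR_n = 0.75 × 68 × 0.6013 × 2 = 61.33 kips.
n ≥ 630 / 61.33 = 10.27 → use 11 bolts.

11 bolts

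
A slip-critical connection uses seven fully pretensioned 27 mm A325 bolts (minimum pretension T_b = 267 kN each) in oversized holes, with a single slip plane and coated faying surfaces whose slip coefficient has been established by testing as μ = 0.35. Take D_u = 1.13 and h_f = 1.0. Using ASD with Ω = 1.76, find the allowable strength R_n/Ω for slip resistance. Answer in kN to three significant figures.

R_n = μ · D_u · h_f · T_b · n_s · n_b = 0.35 × 1.13 × 1.0 × 267 × 1 × 7 = 739.2 kN.
Allowable strength R_n/Ω = 739.2 / 1.76 = 420 kN.

420 kN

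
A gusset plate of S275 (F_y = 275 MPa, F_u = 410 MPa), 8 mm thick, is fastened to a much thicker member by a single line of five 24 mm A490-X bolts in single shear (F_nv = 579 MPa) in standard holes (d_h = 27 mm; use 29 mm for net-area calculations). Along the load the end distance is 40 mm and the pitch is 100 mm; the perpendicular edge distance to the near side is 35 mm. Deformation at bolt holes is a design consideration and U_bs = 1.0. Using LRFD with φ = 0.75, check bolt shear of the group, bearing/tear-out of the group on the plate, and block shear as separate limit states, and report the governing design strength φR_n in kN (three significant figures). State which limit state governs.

486 kN (block shear governs)

Bolt shear: A_b = π·24²/4 = 452.4 mm²; R_n = 579 × 452.4 × 5 × 1 / 1000 = 1310 kN → 0.75 × 1310 = 982 kN.
Bearing: edge l_c = 26.5, r_n = 104.3 kN; interior l_c = 73, r_n = 188.9 kN; R_n = 104.3 + 4·188.9 = 860 kN → 645 kN.
Block shear: A_gv = 3520, A_nv = 2476, A_nt = 164 mm²; R_n = min(0.6F_uA_nv, 0.6F_yA_gv) + U_bs·F_u·A_nt = 648 kN → 486 kN.
Block shear governs: 486 kN.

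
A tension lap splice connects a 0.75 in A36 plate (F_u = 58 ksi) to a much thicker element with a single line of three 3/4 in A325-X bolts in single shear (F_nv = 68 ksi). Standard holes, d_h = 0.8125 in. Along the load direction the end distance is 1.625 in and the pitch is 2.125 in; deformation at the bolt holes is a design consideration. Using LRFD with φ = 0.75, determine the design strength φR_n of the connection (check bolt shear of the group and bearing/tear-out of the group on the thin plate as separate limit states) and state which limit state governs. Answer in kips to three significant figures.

67.6 kips (bolt shear governs)

Bolt shear: A_b = π·0.75²/4 = 0.4418 in²; R_n = 68 × 0.4418 × 3 × 1 = 90.12 kips → 0.75 × 90.12 = 67.6 kips.
Bearing (1.2 l_c t F_u ≤ 2.4 d t F_u): upper limit = 2.4·0.75·0.75·58 = 78.3 kips.
  Edge l_c = 1.625 − 0.8125/2 = 1.219 → r_n = 63.62 kips; interior l_c = 2.125 − 0.8125 = 1.312 → r_n = 68.51 kips.
  R_n,bearing = 1·63.62 + 2·68.51 = 200.6 kips → 0.75 × 200.6 = 150 kips.
Bolt shear governs: 67.6 kips.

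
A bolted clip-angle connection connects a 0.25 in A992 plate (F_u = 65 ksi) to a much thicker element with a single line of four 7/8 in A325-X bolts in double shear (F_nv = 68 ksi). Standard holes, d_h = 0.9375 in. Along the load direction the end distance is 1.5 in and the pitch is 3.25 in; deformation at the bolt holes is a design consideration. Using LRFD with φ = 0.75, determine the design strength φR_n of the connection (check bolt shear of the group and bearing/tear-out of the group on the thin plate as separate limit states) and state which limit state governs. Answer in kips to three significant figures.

91.9 kips (bearing governs)

Bolt shear: A_b = π·0.875²/4 = 0.6013 in²; R_n = 68 × 0.6013 × 4 × 2 = 327.1 kips → 0.75 × 327.1 = 245 kips.
Bearing (1.2 l_c t F_u ≤ 2.4 d t F_u): upper limit = 2.4·0.875·0.25·65 = 34.12 kips.
  Edge l_c = 1.5 − 0.9375/2 = 1.031 → r_n = 20.11 kips; interior l_c = 3.25 − 0.9375 = 2.312 → r_n = 34.12 kips.
  R_n,bearing = 1·20.11 + 3·34.12 = 122.5 kips → 0.75 × 122.5 = 91.9 kips.
Bearing governs: 91.9 kips.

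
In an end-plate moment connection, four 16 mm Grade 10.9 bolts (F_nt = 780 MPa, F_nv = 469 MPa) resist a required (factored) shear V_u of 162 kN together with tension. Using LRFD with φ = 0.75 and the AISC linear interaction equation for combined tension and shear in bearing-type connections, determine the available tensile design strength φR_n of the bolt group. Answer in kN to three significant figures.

342 kN

A_b = π·16²/4 = 201.1 mm²; f_rv = 162 × 1000 / (4 × 201.1) = 201.4 MPa.
F'_nt = 1.3 F_nt − (F_nt / φF_nv) f_rv = 1.3·780 − (780/(0.75·469))·201.4 = 567.3 MPa, capped at F_nt → F'_nt = 567.3 MPa.
R_n = F'_nt · A_b · n = 567.3 × 201.1 × 4 / 1000 = 456.3 kN.
Design strength φR_n = 0.75 × 456.3 = 342 kN.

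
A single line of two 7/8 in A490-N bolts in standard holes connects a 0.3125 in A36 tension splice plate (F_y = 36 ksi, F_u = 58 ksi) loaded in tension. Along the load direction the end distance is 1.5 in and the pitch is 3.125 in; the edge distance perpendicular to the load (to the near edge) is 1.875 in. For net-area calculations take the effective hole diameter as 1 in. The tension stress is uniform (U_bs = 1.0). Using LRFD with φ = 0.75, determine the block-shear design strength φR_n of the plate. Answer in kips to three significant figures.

42.1 kips

Shear plane L_v = 1.5 + 1·3.125 = 4.625 in; A_gv = 4.625 × 0.3125 = 1.445 in².
A_nv = (4.625 − 1.5·1) × 0.3125 = 0.9766 in².
A_nt = (1.875 − 0.5·1) × 0.3125 = 0.4297 in².
0.6 F_u A_nv = 33.98 kips; 0.6 F_y A_gv = 31.22 kips → shear yielding governs the shear term.
R_n = 31.22 + 1.0 × 58 × 0.4297 = 56.14 kips.
Design strength φR_n = 0.75 × 56.14 = 42.1 kips.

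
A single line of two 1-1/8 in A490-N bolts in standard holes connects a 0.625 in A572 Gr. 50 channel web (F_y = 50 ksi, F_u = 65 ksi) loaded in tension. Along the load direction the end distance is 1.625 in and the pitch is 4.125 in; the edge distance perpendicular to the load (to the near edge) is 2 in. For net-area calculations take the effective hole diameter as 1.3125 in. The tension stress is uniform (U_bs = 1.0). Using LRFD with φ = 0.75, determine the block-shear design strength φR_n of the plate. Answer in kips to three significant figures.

110 kips

Shear plane L_v = 1.625 + 1·4.125 = 5.75 in; A_gv = 5.75 × 0.625 = 3.594 in².
A_nv = (5.75 − 1.5·1.3125) × 0.625 = 2.363 in².
A_nt = (2 − 0.5·1.3125) × 0.625 = 0.8398 in².
0.6 F_u A_nv = 92.17 kips; 0.6 F_y A_gv = 107.8 kips → shear rupture governs the shear term.
R_n = 92.17 + 1.0 × 65 × 0.8398 = 146.8 kips.
Design strength φR_n = 0.75 × 146.8 = 110 kips.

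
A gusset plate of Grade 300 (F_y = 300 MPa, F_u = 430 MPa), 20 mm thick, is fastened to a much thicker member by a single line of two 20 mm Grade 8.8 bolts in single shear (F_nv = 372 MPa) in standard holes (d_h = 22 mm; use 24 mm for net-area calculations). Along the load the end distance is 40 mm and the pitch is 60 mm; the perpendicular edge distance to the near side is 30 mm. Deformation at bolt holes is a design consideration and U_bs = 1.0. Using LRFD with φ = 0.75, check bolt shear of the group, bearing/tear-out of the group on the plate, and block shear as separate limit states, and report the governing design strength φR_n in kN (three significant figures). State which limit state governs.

Bolt shear: A_b = π·20²/4 = 314.2 mm²; R_n = 372 × 314.2 × 2 × 1 / 1000 = 233.7 kN → 0.75 × 233.7 = 175 kN.
Bearing: edge l_c = 29, r_n = 299.3 kN; interior l_c = 38, r_n = 392.2 kN; R_n = 299.3 + 1·392.2 = 691.4 kN → 519 kN.
Block shear: A_gv = 2000, A_nv = 1280, A_nt = 360 mm²; R_n = min(0.6F_uA_nv, 0.6F_yA_gv) + U_bs·F_u·A_nt = 485 kN → 364 kN.
Bolt shear governs: 175 kN.

175 kN (bolt shear governs)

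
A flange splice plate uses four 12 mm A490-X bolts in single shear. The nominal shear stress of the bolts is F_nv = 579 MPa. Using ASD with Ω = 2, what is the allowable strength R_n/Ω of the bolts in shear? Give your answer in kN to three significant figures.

131 kN

A_b = π × 12² / 4 = 113.1 mm².
R_n = F_nv · A_b · n · n_s = 579 × 113.1 × 4 × 1 / 1000 = 261.9 kN.
Allowable strength R_n/Ω = 261.9 / 2 = 131 kN.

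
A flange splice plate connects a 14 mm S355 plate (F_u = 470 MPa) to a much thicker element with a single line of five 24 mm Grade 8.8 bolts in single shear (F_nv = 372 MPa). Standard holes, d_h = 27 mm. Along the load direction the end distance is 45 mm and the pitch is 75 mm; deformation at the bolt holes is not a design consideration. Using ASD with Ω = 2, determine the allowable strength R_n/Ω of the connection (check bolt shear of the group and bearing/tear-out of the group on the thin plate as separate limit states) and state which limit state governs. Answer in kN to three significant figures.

Bolt shear: A_b = π·24²/4 = 452.4 mm²; R_n = 372 × 452.4 × 5 × 1 / 1000 = 841.4 kN → 841.4 / 2 = 421 kN.
Bearing (1.5 l_c t F_u ≤ 3.0 d t F_u): upper limit = 3.0·24·14·470 / 1000 = 473.8 kN.
  Edge l_c = 45 − 27/2 = 31.5 → r_n = 310.9 kN; interior l_c = 75 − 27 = 48 → r_n = 473.8 kN.
  R_n,bearing = 1·310.9 + 4·473.8 = 2206 kN → 2206 / 2 = 1100 kN.
Bolt shear governs: 421 kN.

421 kN (bolt shear governs)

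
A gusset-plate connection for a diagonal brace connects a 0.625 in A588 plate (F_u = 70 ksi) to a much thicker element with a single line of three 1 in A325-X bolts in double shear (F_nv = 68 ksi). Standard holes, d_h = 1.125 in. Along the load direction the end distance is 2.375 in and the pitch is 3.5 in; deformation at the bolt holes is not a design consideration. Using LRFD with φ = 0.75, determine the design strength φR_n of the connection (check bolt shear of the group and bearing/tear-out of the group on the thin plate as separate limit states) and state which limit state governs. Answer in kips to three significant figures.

240 kips (bolt shear governs)

Bolt shear: A_b = π·1²/4 = 0.7854 in²; R_n = 68 × 0.7854 × 3 × 2 = 320.4 kips → 0.75 × 320.4 = 240 kips.
Bearing (1.5 l_c t F_u ≤ 3.0 d t F_u): upper limit = 3.0·1·0.625·70 = 131.2 kips.
  Edge l_c = 2.375 − 1.125/2 = 1.812 → r_n = 118.9 kips; interior l_c = 3.5 − 1.125 = 2.375 → r_n = 131.2 kips.
  R_n,bearing = 1·118.9 + 2·131.2 = 381.4 kips → 0.75 × 381.4 = 286 kips.
Bolt shear governs: 240 kips.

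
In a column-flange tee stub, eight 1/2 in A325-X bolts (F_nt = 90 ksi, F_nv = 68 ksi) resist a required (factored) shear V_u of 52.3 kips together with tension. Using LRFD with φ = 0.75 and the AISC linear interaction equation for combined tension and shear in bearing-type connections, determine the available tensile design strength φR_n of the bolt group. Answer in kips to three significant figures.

A_b = π·0.5²/4 = 0.1963 in²; f_rv = 52.3 / (8 × 0.1963) = 33.3 ksi.
F'_nt = 1.3 F_nt − (F_nt / φF_nv) f_rv = 1.3·90 − (90/(0.75·68))·33.3 = 58.24 ksi, capped at F_nt → F'_nt = 58.24 ksi.
R_n = F'_nt · A_b · n = 58.24 × 0.1963 × 8 = 91.49 kips.
Design strength φR_n = 0.75 × 91.49 = 68.6 kips.

68.6 kips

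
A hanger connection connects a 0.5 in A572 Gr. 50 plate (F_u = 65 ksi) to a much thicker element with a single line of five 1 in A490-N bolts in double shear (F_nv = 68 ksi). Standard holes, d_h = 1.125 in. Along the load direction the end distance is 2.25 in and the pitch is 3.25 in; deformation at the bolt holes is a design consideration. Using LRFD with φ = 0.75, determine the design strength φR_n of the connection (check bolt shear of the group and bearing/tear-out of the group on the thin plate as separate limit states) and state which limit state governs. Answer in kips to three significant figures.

Bolt shear: A_b = π·1²/4 = 0.7854 in²; R_n = 68 × 0.7854 × 5 × 2 = 534.1 kips → 0.75 × 534.1 = 401 kips.
Bearing (1.2 l_c t F_u ≤ 2.4 d t F_u): upper limit = 2.4·1·0.5·65 = 78 kips.
  Edge l_c = 2.25 − 1.125/2 = 1.688 → r_n = 65.81 kips; interior l_c = 3.25 − 1.125 = 2.125 → r_n = 78 kips.
  R_n,bearing = 1·65.81 + 4·78 = 377.8 kips → 0.75 × 377.8 = 283 kips.
Bearing governs: 283 kips.

283 kips (bearing governs)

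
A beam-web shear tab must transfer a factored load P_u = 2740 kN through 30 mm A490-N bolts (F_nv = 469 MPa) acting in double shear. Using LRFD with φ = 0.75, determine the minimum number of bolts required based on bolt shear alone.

6 bolts

A_b = π·30²/4 = 706.9 mm².
Per-bolt design strength φR_n = 0.75 × 469 × 706.9 × 2 / 1000 = 497.3 kN.
n ≥ 2740 / 497.3 = 5.51 → use 6 bolts.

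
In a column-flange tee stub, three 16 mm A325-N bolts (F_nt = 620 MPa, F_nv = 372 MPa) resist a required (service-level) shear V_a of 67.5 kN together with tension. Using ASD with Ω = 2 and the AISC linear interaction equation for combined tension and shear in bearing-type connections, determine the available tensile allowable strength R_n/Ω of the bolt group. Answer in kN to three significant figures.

131 kN

A_b = π·16²/4 = 201.1 mm²; f_rv = 67.5 × 1000 / (3 × 201.1) = 111.9 MPa.
F'_nt = 1.3 F_nt − (Ω F_nt / F_nv) f_rv = 1.3·620 − (2·620/372)·111.9 = 433 MPa, capped at F_nt → F'_nt = 433 MPa.
R_n = F'_nt · A_b · n = 433 × 201.1 × 3 / 1000 = 261.2 kN.
Allowable strength R_n/Ω = 261.2 / 2 = 131 kN.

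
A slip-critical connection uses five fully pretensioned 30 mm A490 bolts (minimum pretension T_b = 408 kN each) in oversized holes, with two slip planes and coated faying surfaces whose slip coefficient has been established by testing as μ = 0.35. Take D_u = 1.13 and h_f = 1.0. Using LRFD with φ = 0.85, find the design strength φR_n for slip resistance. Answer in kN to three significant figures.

R_n = μ · D_u · h_f · T_b · n_s · n_b = 0.35 × 1.13 × 1.0 × 408 × 2 × 5 = 1614 kN.
Design strength φR_n = 0.85 × 1614 = 1370 kN.

1370 kN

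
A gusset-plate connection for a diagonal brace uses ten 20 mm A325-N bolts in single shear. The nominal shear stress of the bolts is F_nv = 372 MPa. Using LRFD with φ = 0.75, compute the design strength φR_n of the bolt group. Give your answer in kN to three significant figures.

877 kN

A_b = π × 20² / 4 = 314.2 mm².
R_n = F_nv · A_b · n · n_s = 372 × 314.2 × 10 × 1 / 1000 = 1169 kN.
Design strength φR_n = 0.75 × 1169 = 877 kN.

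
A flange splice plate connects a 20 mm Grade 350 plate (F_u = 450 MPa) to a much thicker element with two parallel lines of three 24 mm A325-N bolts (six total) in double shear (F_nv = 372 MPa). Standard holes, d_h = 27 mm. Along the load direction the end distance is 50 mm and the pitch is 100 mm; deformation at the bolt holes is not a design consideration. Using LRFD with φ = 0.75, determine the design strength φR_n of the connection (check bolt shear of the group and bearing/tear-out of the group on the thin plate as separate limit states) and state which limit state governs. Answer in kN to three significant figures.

Bolt shear: A_b = π·24²/4 = 452.4 mm²; R_n = 372 × 452.4 × 6 × 2 / 1000 = 2019 kN → 0.75 × 2019 = 1510 kN.
Bearing (1.5 l_c t F_u ≤ 3.0 d t F_u): upper limit = 3.0·24·20·450 / 1000 = 648 kN.
  Edge l_c = 50 − 27/2 = 36.5 → r_n = 492.8 kN; interior l_c = 100 − 27 = 73 → r_n = 648 kN.
  R_n,bearing = 2·492.8 + 4·648 = 3578 kN → 0.75 × 3578 = 2680 kN.
Bolt shear governs: 1510 kN.

1510 kN (bolt shear governs)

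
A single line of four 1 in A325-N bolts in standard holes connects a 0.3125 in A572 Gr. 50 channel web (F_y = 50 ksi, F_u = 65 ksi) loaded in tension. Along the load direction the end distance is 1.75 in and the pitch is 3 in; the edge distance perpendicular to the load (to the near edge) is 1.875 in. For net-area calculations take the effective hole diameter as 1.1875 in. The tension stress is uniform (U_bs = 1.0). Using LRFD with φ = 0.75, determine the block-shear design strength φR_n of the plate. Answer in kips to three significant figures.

Shear plane L_v = 1.75 + 3·3 = 10.75 in; A_gv = 10.75 × 0.3125 = 3.359 in².
A_nv = (10.75 − 3.5·1.1875) × 0.3125 = 2.061 in².
A_nt = (1.875 − 0.5·1.1875) × 0.3125 = 0.4004 in².
0.6 F_u A_nv = 80.36 kips; 0.6 F_y A_gv = 100.8 kips → shear rupture governs the shear term.
R_n = 80.36 + 1.0 × 65 × 0.4004 = 106.4 kips.
Design strength φR_n = 0.75 × 106.4 = 79.8 kips.

79.8 kips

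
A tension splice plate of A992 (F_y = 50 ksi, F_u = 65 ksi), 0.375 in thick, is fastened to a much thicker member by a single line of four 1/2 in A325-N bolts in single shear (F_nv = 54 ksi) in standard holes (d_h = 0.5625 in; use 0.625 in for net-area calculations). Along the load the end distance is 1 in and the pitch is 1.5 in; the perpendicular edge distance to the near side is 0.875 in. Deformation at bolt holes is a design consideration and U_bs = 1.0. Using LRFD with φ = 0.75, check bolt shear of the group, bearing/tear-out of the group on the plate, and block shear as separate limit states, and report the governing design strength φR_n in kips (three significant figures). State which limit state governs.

31.8 kips (bolt shear governs)

Bolt shear: A_b = π·0.5²/4 = 0.1963 in²; R_n = 54 × 0.1963 × 4 × 1 = 42.41 kips → 0.75 × 42.41 = 31.8 kips.
Bearing: edge l_c = 0.7188, r_n = 21.02 kips; interior l_c = 0.9375, r_n = 27.42 kips; R_n = 21.02 + 3·27.42 = 103.3 kips → 77.5 kips.
Block shear: A_gv = 2.062, A_nv = 1.242, A_nt = 0.2109 in²; R_n = min(0.6F_uA_nv, 0.6F_yA_gv) + U_bs·F_u·A_nt = 62.16 kips → 46.6 kips.
Bolt shear governs: 31.8 kips.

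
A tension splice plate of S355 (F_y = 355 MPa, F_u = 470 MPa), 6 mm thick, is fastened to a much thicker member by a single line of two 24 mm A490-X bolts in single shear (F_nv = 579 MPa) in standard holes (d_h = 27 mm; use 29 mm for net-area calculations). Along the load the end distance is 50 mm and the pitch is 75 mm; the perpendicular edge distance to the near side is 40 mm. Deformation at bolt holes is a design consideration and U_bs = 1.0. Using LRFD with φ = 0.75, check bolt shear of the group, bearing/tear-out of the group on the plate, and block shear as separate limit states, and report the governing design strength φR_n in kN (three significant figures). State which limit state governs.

Bolt shear: A_b = π·24²/4 = 452.4 mm²; R_n = 579 × 452.4 × 2 × 1 / 1000 = 523.9 kN → 0.75 × 523.9 = 393 kN.
Bearing: edge l_c = 36.5, r_n = 123.5 kN; interior l_c = 48, r_n = 162.4 kN; R_n = 123.5 + 1·162.4 = 285.9 kN → 214 kN.
Block shear: A_gv = 750, A_nv = 489, A_nt = 153 mm²; R_n = min(0.6F_uA_nv, 0.6F_yA_gv) + U_bs·F_u·A_nt = 209.8 kN → 157 kN.
Block shear governs: 157 kN.

157 kN (block shear governs)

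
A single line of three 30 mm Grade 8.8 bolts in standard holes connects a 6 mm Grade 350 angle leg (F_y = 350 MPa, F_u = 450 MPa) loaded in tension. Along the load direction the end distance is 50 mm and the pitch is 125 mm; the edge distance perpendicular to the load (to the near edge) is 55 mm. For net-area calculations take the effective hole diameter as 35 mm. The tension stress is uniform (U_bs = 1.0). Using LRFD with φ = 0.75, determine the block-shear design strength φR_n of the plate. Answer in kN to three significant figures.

Shear plane L_v = 50 + 2·125 = 300 mm; A_gv = 300 × 6 = 1800 mm².
A_nv = (300 − 2.5·35) × 6 = 1275 mm².
A_nt = (55 − 0.5·35) × 6 = 225 mm².
0.6 F_u A_nv = 344.2 kN; 0.6 F_y A_gv = 378 kN → shear rupture governs the shear term.
R_n = 344.2 + 1.0 × 450 × 225 / 1000 = 445.5 kN.
Design strength φR_n = 0.75 × 445.5 = 334 kN.

334 kN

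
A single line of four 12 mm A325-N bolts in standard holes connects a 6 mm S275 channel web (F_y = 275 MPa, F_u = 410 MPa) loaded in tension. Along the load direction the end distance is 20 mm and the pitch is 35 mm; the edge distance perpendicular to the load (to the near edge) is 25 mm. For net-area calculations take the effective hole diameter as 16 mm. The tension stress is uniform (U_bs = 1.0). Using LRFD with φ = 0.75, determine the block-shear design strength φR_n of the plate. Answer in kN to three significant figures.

Shear plane L_v = 20 + 3·35 = 125 mm; A_gv = 125 × 6 = 750 mm².
A_nv = (125 − 3.5·16) × 6 = 414 mm².
A_nt = (25 − 0.5·16) × 6 = 102 mm².
0.6 F_u A_nv = 101.8 kN; 0.6 F_y A_gv = 123.8 kN → shear rupture governs the shear term.
R_n = 101.8 + 1.0 × 410 × 102 / 1000 = 143.7 kN.
Design strength φR_n = 0.75 × 143.7 = 108 kN.

108 kN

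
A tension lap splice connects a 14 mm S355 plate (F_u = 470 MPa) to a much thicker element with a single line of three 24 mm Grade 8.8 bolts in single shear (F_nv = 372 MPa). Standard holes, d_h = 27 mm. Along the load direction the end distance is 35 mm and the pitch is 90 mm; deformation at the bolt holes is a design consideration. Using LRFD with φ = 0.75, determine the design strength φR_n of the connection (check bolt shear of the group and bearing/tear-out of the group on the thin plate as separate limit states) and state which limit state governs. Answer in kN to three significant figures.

Bolt shear: A_b = π·24²/4 = 452.4 mm²; R_n = 372 × 452.4 × 3 × 1 / 1000 = 504.9 kN → 0.75 × 504.9 = 379 kN.
Bearing (1.2 l_c t F_u ≤ 2.4 d t F_u): upper limit = 2.4·24·14·470 / 1000 = 379 kN.
  Edge l_c = 35 − 27/2 = 21.5 → r_n = 169.8 kN; interior l_c = 90 − 27 = 63 → r_n = 379 kN.
  R_n,bearing = 1·169.8 + 2·379 = 927.8 kN → 0.75 × 927.8 = 696 kN.
Bolt shear governs: 379 kN.

379 kN (bolt shear governs)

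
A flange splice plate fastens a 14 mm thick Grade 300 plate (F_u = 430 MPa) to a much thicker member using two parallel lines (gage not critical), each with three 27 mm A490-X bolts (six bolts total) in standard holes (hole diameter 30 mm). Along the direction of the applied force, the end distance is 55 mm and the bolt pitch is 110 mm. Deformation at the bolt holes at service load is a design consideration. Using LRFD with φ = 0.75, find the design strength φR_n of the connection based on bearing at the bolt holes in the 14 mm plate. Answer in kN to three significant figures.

Per bolt r_n = 1.2 l_c t F_u ≤ 2.4 d t F_u; upper limit = 2.4 × 27 × 14 × 430 / 1000 = 390.1 kN.
Edge bolt: l_c = 55 − 30/2 = 40 mm → 1.2 × 40 × 14 × 430 / 1000 = 289 → r_n = 289 kN.
Interior bolts: l_c = 110 − 30 = 80 mm → 1.2 × 80 × 14 × 430 / 1000 = 577.9 → r_n = 390.1 kN.
R_n = 2 × 289 + 4 × 390.1 = 2138 kN.
Design strength φR_n = 0.75 × 2138 = 1600 kN.

1600 kN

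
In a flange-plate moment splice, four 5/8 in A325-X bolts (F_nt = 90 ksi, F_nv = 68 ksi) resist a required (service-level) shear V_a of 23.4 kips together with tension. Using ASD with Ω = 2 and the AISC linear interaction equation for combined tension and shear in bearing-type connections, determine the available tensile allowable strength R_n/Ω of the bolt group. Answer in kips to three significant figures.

40.8 kips

A_b = π·0.625²/4 = 0.3068 in²; f_rv = 23.4 / (4 × 0.3068) = 19.07 ksi.
F'_nt = 1.3 F_nt − (Ω F_nt / F_nv) f_rv = 1.3·90 − (2·90/68)·19.07 = 66.53 ksi, capped at F_nt → F'_nt = 66.53 ksi.
R_n = F'_nt · A_b · n = 66.53 × 0.3068 × 4 = 81.64 kips.
Allowable strength R_n/Ω = 81.64 / 2 = 40.8 kips.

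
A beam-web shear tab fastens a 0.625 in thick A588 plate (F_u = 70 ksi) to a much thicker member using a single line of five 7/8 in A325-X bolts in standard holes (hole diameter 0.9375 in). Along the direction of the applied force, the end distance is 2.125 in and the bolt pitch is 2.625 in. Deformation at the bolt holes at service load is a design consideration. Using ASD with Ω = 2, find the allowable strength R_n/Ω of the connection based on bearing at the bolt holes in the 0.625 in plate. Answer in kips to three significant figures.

221 kips

Per bolt r_n = 1.2 l_c t F_u ≤ 2.4 d t F_u; upper limit = 2.4 × 0.875 × 0.625 × 70 = 91.88 kips.
Edge bolt: l_c = 2.125 − 0.9375/2 = 1.656 in → 1.2 × 1.656 × 0.625 × 70 = 86.95 → r_n = 86.95 kips.
Interior bolts: l_c = 2.625 − 0.9375 = 1.688 in → 1.2 × 1.688 × 0.625 × 70 = 88.59 → r_n = 88.59 kips.
R_n = 1 × 86.95 + 4 × 88.59 = 441.3 kips.
Allowable strength R_n/Ω = 441.3 / 2 = 221 kips.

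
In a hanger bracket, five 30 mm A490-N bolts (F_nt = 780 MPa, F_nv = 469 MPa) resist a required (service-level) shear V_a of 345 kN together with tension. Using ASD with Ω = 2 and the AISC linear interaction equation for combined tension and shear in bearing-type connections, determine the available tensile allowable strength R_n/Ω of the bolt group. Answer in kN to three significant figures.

A_b = π·30²/4 = 706.9 mm²; f_rv = 345 × 1000 / (5 × 706.9) = 97.62 MPa.
F'_nt = 1.3 F_nt − (Ω F_nt / F_nv) f_rv = 1.3·780 − (2·780/469)·97.62 = 689.3 MPa, capped at F_nt → F'_nt = 689.3 MPa.
R_n = F'_nt · A_b · n = 689.3 × 706.9 × 5 / 1000 = 2436 kN.
Allowable strength R_n/Ω = 2436 / 2 = 1220 kN.

1220 kN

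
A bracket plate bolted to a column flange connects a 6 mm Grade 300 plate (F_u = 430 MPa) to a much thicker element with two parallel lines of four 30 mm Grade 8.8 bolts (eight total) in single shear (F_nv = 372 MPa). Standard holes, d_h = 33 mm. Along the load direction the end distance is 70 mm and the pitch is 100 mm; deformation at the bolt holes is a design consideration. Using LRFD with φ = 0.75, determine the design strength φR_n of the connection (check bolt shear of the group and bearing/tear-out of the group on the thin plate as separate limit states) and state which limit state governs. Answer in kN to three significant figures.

Bolt shear: A_b = π·30²/4 = 706.9 mm²; R_n = 372 × 706.9 × 8 × 1 / 1000 = 2104 kN → 0.75 × 2104 = 1580 kN.
Bearing (1.2 l_c t F_u ≤ 2.4 d t F_u): upper limit = 2.4·30·6·430 / 1000 = 185.8 kN.
  Edge l_c = 70 − 33/2 = 53.5 → r_n = 165.6 kN; interior l_c = 100 − 33 = 67 → r_n = 185.8 kN.
  R_n,bearing = 2·165.6 + 6·185.8 = 1446 kN → 0.75 × 1446 = 1080 kN.
Bearing governs: 1080 kN.

1080 kN (bearing governs)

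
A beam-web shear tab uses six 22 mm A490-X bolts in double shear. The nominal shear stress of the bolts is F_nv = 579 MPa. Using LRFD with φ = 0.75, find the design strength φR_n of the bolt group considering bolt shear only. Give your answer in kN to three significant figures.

1980 kN

A_b = π × 22² / 4 = 380.1 mm².
R_n = F_nv · A_b · n · n_s = 579 × 380.1 × 6 × 2 / 1000 = 2641 kN.
Design strength φR_n = 0.75 × 2641 = 1980 kN.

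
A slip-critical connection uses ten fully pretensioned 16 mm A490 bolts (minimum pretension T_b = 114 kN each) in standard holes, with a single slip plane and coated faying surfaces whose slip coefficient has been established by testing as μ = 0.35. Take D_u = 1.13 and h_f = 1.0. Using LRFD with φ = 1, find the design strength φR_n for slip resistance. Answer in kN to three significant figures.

451 kN

R_n = μ · D_u · h_f · T_b · n_s · n_b = 0.35 × 1.13 × 1.0 × 114 × 1 × 10 = 450.9 kN.
Design strength φR_n = 1 × 450.9 = 451 kN.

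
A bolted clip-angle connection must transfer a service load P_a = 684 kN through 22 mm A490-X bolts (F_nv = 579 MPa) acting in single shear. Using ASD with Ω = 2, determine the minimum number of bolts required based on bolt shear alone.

7 bolts

A_b = π·22²/4 = 380.1 mm².
Per-bolt allowable strength R_n/Ω = 579 × 380.1 × 1 / 1000 / 2 = 110 kN.
n ≥ 684 / 110 = 6.215 → use 7 bolts.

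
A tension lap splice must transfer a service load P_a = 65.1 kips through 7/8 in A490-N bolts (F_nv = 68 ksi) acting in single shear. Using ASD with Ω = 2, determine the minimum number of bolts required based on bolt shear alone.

A_b = π·0.875²/4 = 0.6013 in².
Per-bolt allowable strength R_n/Ω = 68 × 0.6013 × 1 / 2 = 20.44 kips.
n ≥ 65.1 / 20.44 = 3.184 → use 4 bolts.

4 bolts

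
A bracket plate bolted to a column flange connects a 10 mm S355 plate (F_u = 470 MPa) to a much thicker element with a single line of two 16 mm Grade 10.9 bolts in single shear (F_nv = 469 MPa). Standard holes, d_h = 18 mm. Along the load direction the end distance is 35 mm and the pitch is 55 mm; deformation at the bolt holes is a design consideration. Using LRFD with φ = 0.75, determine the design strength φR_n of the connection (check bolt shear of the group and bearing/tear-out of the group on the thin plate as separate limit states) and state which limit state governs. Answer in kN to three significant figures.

141 kN (bolt shear governs)

Bolt shear: A_b = π·16²/4 = 201.1 mm²; R_n = 469 × 201.1 × 2 × 1 / 1000 = 188.6 kN → 0.75 × 188.6 = 141 kN.
Bearing (1.2 l_c t F_u ≤ 2.4 d t F_u): upper limit = 2.4·16·10·470 / 1000 = 180.5 kN.
  Edge l_c = 35 − 18/2 = 26 → r_n = 146.6 kN; interior l_c = 55 − 18 = 37 → r_n = 180.5 kN.
  R_n,bearing = 1·146.6 + 1·180.5 = 327.1 kN → 0.75 × 327.1 = 245 kN.
Bolt shear governs: 141 kN.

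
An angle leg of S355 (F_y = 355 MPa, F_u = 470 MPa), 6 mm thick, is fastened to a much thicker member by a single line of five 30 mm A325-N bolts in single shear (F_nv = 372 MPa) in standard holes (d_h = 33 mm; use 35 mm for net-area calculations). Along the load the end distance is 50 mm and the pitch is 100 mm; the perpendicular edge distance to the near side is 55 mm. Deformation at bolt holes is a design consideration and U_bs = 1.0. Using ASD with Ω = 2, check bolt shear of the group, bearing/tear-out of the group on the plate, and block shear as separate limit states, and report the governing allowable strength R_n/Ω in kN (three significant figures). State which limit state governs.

Bolt shear: A_b = π·30²/4 = 706.9 mm²; R_n = 372 × 706.9 × 5 × 1 / 1000 = 1315 kN → 1315 / 2 = 657 kN.
Bearing: edge l_c = 33.5, r_n = 113.4 kN; interior l_c = 67, r_n = 203 kN; R_n = 113.4 + 4·203 = 925.5 kN → 463 kN.
Block shear: A_gv = 2700, A_nv = 1755, A_nt = 225 mm²; R_n = min(0.6F_uA_nv, 0.6F_yA_gv) + U_bs·F_u·A_nt = 600.7 kN → 300 kN.
Block shear governs: 300 kN.

300 kN (block shear governs)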